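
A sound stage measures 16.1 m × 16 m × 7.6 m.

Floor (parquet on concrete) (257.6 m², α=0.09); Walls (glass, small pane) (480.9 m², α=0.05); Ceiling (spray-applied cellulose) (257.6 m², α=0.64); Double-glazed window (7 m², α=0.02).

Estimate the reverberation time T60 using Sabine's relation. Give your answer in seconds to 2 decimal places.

Equivalent absorption area: A = 257.6×0.09 + 480.9×0.05 + 257.6×0.64 + 7×0.02 = 212.233 m².
Volume V = 16.1 × 16 × 7.6 = 1957.76 m³.
RT60 = 0.161 · V / A = 0.161 × 1957.76 / 212.233 = 1.49 s.

1.49 s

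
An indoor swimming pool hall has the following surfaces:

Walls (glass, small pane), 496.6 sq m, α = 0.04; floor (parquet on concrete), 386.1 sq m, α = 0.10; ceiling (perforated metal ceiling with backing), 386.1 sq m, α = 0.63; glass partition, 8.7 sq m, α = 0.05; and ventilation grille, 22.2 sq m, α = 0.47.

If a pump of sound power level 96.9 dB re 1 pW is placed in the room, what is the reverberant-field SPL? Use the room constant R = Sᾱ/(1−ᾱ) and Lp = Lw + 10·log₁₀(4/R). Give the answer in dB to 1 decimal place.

A = 312.586 sabins; S = 1299.7 sq m.
ᾱ = 312.586/1299.7 = 0.2405; R = Sᾱ/(1−ᾱ) = 312.586/(1−0.2405) = 411.568 sq m.
Lp = Lw + 10 log₁₀(4/R) = 96.9 -20.12 = 76.8 dB.

76.8 dB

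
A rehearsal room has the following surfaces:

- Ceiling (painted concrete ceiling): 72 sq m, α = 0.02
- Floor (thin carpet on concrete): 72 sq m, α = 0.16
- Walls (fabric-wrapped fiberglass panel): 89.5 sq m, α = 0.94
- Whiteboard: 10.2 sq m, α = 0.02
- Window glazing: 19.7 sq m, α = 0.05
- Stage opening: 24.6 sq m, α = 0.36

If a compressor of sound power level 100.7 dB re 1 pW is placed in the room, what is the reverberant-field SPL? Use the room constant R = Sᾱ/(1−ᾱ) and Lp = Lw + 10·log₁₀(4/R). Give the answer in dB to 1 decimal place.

84.4 dB

Σ(Sᵢαᵢ) = 72×0.02 + 72×0.16 + 89.5×0.94 + 10.2×0.02 + 19.7×0.05 + 24.6×0.36 = 107.135; total area S = 288.0 sq m.
ᾱ = 0.3720, so room constant R = A/(1−ᾱ) = 170.597 sq m.
Lp = Lw + 10 log₁₀(4/R) = 100.7 -16.30 = 84.4 dB.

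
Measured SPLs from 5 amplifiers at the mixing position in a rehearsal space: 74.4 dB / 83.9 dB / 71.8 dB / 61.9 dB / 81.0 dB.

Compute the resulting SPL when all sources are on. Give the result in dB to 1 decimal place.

Converting to relative power and adding: 10^(74.4/10) + 10^(83.9/10) + 10^(71.8/10) + 10^(61.9/10) + 10^(81.0/10) = 4.156e+08.
L_total = 10·log₁₀(4.156e+08) = 86.2 dB.

86.2 dB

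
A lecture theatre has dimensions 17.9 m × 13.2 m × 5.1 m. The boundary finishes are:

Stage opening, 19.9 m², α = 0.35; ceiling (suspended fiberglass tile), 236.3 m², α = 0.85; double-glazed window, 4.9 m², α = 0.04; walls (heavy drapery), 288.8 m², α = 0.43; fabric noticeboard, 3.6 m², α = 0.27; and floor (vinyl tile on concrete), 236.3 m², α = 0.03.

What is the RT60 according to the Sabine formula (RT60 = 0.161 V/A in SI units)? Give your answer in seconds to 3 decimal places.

0.570 sec

Equivalent absorption area: A = 19.9·0.35 + 236.3·0.85 + 4.9·0.04 + 288.8·0.43 + 3.6·0.27 + 236.3·0.03 = 340.261 m².
V = 17.9·13.2·5.1 = 1205.028 m³.
Sabine: RT60 = 0.161 × 1205.028 / 340.261 = 0.570 s.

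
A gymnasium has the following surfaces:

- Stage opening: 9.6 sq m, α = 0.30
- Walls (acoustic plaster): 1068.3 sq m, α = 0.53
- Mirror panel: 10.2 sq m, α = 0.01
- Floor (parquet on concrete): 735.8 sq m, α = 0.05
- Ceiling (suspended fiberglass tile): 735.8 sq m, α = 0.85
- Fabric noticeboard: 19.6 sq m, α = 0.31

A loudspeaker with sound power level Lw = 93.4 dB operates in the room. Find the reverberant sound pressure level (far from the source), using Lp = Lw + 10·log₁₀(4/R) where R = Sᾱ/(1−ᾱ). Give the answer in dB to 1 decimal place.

65.7 dB

Σ(Sᵢαᵢ) = 9.6×0.30 + 1068.3×0.53 + 10.2×0.01 + 735.8×0.05 + 735.8×0.85 + 19.6×0.31 = 1237.477; total area S = 2579.3 sq m.
ᾱ = 1237.477/2579.3 = 0.4798; R = Sᾱ/(1−ᾱ) = 1237.477/(1−0.4798) = 2378.849 sq m.
Lp = Lw + 10 log₁₀(4/R) = 93.4 -27.74 = 65.7 dB.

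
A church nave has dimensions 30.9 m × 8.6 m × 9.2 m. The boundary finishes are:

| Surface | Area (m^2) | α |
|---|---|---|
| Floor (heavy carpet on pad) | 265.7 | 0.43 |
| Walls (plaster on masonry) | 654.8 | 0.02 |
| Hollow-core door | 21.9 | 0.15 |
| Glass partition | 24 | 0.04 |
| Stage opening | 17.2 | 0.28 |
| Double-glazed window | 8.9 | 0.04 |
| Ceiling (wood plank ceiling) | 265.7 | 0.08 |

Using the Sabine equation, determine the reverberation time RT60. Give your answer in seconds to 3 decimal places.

A = Σ Sᵢαᵢ = 265.7*0.43 + 654.8*0.02 + 21.9*0.15 + 24*0.04 + 17.2*0.28 + 8.9*0.04 + 265.7*0.08 = 158.020 sabins.
Volume V = 30.9 × 8.6 × 9.2 = 2444.808 m³.
Sabine: RT60 = 0.161 × 2444.808 / 158.020 = 2.491 s.

2.491 s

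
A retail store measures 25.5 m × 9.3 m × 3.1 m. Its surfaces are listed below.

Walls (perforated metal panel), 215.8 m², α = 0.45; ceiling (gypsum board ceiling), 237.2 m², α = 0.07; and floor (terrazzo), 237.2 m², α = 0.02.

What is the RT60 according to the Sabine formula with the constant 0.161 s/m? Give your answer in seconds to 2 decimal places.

Equivalent absorption area: A = 215.8×0.45 + 237.2×0.07 + 237.2×0.02 = 118.458 m².
V = 25.5·9.3·3.1 = 735.165 m³.
T = 0.161 V/A = 0.161·735.165/118.458 = 1.00 s.

1.00 sec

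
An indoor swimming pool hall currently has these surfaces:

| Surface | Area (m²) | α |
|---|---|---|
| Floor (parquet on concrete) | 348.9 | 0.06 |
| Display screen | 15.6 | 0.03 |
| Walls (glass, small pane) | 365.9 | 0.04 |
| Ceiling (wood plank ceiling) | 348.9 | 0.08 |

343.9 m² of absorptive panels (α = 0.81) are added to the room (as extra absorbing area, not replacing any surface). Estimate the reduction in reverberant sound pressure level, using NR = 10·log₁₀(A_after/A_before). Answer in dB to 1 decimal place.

7.3 dB

A_before = Σ Sᵢαᵢ = 348.9·0.06 + 15.6·0.03 + 365.9·0.04 + 348.9·0.08 = 63.950 sabins.
Added absorption = 343.9 × 0.81 = 278.559 sabins.
New total A_after = 342.509 sabins.
Reduction = 10 log₁₀(A_after/A_before) = 10 log₁₀(5.3559) = 7.3 dB.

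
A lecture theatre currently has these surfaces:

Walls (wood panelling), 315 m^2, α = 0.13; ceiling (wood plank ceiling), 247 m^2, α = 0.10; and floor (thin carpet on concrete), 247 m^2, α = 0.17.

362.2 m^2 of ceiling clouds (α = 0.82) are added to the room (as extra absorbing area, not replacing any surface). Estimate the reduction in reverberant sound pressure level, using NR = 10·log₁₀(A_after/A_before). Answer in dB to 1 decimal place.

5.8 dB

Equivalent absorption area: A_before = 315*0.13 + 247*0.10 + 247*0.17 = 107.640 m^2.
Treatment contributes 362.2·0.82 = 297.004 sabins.
A_after = 107.640 + 297.004 = 404.644 sabins.
Reduction = 10 log₁₀(A_after/A_before) = 10 log₁₀(3.7592) = 5.8 dB.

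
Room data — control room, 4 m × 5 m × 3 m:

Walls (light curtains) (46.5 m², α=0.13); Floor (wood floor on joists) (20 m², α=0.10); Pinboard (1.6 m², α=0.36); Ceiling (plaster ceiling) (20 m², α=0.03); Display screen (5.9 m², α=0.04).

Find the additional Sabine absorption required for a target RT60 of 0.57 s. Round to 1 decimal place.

A₁ = Σ Sᵢαᵢ = 46.5·0.13 + 20·0.10 + 1.6·0.36 + 20·0.03 + 5.9·0.04 = 9.457 sabins.
For T = 0.57 s, need A₂ = 0.161·V/T = 0.161·60/0.57 = 16.947 sabins.
Shortfall: 16.947 − 9.457 = 7.5 sabins.

7.5 sabins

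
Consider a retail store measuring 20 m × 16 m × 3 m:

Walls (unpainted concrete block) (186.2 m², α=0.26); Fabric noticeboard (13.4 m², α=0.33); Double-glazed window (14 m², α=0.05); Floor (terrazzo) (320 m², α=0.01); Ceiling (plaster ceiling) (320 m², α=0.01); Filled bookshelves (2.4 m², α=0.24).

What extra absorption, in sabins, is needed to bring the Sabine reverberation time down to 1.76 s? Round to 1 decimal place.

27.3 sabins

Summing Sᵢαᵢ: 48.412 + 4.422 + 0.700 + 3.200 + 3.200 + 0.576 → A₁ = 60.510 sabins.
For T = 1.76 s, need A₂ = 0.161·V/T = 0.161·960/1.76 = 87.818 sabins.
ΔA = A₂ − A₁ = 87.818 − 60.510 = 27.3 sabins.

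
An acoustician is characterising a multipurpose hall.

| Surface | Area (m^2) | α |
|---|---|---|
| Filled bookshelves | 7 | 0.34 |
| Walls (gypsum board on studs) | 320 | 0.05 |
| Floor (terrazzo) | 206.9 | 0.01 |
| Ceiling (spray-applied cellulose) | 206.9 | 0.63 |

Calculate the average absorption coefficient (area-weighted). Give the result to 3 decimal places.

S = Σ Sᵢ = 7 + 320 + 206.9 + 206.9 = 740.8 m^2.
Weighted sum Σ Sα = 150.796.
ᾱ = 150.796 / 740.8 = 0.204.

0.204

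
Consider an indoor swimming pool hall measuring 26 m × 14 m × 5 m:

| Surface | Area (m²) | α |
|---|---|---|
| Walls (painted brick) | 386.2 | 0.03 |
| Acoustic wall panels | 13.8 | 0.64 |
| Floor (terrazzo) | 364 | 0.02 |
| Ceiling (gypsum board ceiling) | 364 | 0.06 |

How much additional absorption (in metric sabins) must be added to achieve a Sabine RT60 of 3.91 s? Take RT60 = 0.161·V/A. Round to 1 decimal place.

A₁ = Σ Sᵢαᵢ = 386.2×0.03 + 13.8×0.64 + 364×0.02 + 364×0.06 = 49.538 sabins.
Target A₂ = 0.161·1820/3.91 = 74.941 sabins (V = 1820 m³).
Shortfall: 74.941 − 49.538 = 25.4 sabins.

25.4 sabins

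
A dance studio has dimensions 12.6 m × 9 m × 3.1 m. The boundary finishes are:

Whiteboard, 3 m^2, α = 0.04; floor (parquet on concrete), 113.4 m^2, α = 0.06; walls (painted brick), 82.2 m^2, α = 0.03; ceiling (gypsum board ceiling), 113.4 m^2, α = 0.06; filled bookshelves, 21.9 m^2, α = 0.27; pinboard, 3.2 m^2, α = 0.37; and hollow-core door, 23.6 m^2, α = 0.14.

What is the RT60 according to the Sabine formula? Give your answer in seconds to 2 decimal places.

Summing Sᵢαᵢ: 0.120 + 6.804 + 2.466 + 6.804 + 5.913 + 1.184 + 3.304 → A = 26.595 sabins.
Room volume: 351.54 m³.
RT60 = 0.161 · V / A = 0.161 × 351.54 / 26.595 = 2.13 s.

2.13 sec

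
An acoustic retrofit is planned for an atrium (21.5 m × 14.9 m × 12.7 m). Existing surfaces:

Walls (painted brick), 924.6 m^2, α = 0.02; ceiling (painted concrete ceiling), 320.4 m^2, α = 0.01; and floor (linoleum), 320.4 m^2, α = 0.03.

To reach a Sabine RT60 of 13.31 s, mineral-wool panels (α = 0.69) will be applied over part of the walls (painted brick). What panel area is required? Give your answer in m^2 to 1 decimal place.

Summing Sᵢαᵢ: 18.492 + 3.204 + 9.612 → A₁ = 31.308 sabins.
Required A₂ = 0.161·4068.445/13.31 = 49.213 sabins.
Absorption to add: 49.213 − 31.308 = 17.905 sabins.
Net gain per m^2: Δα = 0.69 − 0.02 = 0.67.
Area = ΔA/Δα = 17.905/0.67 = 26.7 m^2.

26.7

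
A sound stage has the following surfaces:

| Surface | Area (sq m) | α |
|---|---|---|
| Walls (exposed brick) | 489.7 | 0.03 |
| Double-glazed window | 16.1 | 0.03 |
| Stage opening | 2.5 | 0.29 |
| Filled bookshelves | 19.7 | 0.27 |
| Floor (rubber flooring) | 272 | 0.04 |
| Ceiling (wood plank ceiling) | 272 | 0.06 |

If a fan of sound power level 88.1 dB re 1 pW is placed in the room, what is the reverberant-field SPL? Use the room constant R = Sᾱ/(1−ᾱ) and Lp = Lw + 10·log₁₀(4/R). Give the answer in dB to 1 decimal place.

77.1 dB

A = 48.418 sabins; S = 1072.0 sq m.
ᾱ = 0.0452, so room constant R = A/(1−ᾱ) = 50.710 sq m.
Lp = Lw + 10 log₁₀(4/R) = 88.1 -11.03 = 77.1 dB.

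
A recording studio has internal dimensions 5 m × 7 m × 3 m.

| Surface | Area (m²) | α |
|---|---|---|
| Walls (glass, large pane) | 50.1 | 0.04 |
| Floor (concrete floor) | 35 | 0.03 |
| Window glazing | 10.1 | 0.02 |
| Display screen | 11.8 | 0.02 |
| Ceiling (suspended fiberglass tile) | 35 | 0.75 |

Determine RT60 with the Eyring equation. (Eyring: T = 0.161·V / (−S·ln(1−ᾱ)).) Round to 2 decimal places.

0.51 sec

Total surface area S = 50.1 + 35 + 10.1 + 11.8 + 35 = 142.0 m².
Absorption A = 50.1·0.04 + 35·0.03 + 10.1·0.02 + 11.8·0.02 + 35·0.75 = 29.742 sabins.
Mean coefficient ᾱ = A/S = 0.2095.
Eyring denominator: −S ln(1−ᾱ) = 33.383.
V = 5 × 7 × 3 = 105 m³.
T = 0.161·V/[−S·ln(1−ᾱ)] = 0.161·105/33.383 = 0.51 s.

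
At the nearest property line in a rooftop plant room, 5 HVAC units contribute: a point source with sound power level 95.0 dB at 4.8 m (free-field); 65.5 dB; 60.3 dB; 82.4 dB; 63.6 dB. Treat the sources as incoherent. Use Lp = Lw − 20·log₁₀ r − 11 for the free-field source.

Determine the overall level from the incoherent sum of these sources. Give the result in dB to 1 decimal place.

82.8 dB

Source at 4.8 m: Lp = 95.0 − 20·log₁₀(4.8) − 11 = 70.4 dB.
Converting to relative power and adding: 10^(70.4/10) + 10^(65.5/10) + 10^(60.3/10) + 10^(82.4/10) + 10^(63.6/10) = 1.917e+08.
Combined level = 10 log₁₀(1.917e+08) = 82.8 dB.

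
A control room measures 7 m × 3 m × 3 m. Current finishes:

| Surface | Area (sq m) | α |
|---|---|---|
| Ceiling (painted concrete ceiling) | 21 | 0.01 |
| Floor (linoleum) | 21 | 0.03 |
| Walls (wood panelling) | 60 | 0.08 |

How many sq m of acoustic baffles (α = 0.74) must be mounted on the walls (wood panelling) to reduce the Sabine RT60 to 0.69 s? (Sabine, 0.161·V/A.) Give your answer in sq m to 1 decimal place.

13.7

A₁ = Σ Sᵢαᵢ = 21·0.01 + 21·0.03 + 60·0.08 = 5.640 sabins.
Required A₂ = 0.161·63/0.69 = 14.700 sabins.
Absorption to add: 14.700 − 5.640 = 9.060 sabins.
Each sq m of panel replacing the walls (wood panelling) adds (0.74 − 0.08) = 0.66 sabins.
Area = ΔA/Δα = 9.060/0.66 = 13.7 sq m.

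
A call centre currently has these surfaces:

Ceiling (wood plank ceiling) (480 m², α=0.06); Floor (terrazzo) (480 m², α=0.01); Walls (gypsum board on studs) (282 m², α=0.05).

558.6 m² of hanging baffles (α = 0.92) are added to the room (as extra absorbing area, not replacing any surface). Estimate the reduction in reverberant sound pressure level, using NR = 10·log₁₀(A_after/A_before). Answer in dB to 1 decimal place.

10.7 dB

A_before = Σ Sᵢαᵢ = 480*0.06 + 480*0.01 + 282*0.05 = 47.700 sabins.
Treatment contributes 558.6·0.92 = 513.912 sabins.
A_after = 47.700 + 513.912 = 561.612 sabins.
Reduction = 10 log₁₀(A_after/A_before) = 10 log₁₀(11.7738) = 10.7 dB.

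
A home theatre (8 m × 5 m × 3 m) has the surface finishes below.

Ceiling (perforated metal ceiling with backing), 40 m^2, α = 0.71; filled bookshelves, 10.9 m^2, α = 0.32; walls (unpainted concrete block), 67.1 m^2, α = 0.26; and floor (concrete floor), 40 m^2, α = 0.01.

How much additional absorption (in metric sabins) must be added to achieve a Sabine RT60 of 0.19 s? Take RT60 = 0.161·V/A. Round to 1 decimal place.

Summing Sᵢαᵢ: 28.400 + 3.488 + 17.446 + 0.400 → A₁ = 49.734 sabins.
For T = 0.19 s, need A₂ = 0.161·V/T = 0.161·120/0.19 = 101.684 sabins.
Shortfall: 101.684 − 49.734 = 52.0 sabins.

52.0 sabins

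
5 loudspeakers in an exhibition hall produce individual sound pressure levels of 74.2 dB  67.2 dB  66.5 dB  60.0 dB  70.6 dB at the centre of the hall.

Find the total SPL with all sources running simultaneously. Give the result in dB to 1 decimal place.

Converting to relative power and adding: 10^(74.2/10) + 10^(67.2/10) + 10^(66.5/10) + 10^(60.0/10) + 10^(70.6/10) = 4.85e+07.
L_total = 10·log₁₀(4.85e+07) = 76.9 dB.

76.9 dB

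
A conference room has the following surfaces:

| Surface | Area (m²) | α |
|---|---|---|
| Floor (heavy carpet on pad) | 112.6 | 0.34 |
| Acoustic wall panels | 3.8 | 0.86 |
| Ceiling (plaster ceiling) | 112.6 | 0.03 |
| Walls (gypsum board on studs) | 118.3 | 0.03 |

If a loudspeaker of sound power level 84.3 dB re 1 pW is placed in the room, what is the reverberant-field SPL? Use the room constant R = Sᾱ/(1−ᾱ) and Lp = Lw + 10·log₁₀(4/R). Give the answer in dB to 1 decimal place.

72.8 dB

A = 48.479 sabins; S = 347.3 m².
ᾱ = 0.1396, so room constant R = A/(1−ᾱ) = 56.345 m².
Lp = Lw + 10 log₁₀(4/R) = 84.3 -11.49 = 72.8 dB.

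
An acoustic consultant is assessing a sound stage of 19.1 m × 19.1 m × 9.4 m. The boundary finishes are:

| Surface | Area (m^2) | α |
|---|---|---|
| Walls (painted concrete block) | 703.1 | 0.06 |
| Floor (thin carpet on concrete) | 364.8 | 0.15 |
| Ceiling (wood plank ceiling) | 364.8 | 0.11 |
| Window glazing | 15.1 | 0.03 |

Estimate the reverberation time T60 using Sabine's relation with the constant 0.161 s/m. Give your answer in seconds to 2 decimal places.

4.02 seconds

A = Σ Sᵢαᵢ = 703.1*0.06 + 364.8*0.15 + 364.8*0.11 + 15.1*0.03 = 137.487 sabins.
Room volume: 3429.214 m³.
Sabine: RT60 = 0.161 × 3429.214 / 137.487 = 4.02 s.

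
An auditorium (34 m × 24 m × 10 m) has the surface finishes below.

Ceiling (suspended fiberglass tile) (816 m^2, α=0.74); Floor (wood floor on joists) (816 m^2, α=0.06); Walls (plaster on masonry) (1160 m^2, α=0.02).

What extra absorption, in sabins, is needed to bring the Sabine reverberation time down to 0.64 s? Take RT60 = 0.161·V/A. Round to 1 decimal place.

1376.8 sabins

Equivalent absorption area: A₁ = 816×0.74 + 816×0.06 + 1160×0.02 = 676.000 m^2.
Target A₂ = 0.161·8160/0.64 = 2052.750 sabins (V = 8160 m³).
Additional absorption ΔA = 2052.750 − 676.000 = 1376.8 sabins.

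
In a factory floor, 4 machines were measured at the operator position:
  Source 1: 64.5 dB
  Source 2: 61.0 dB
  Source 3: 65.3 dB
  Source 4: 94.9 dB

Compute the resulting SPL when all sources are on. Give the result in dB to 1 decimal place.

94.9 dB

Sum in the linear (power) domain: Σ 10^(Lᵢ/10) = 10^(64.5/10) + 10^(61.0/10) + 10^(65.3/10) + 10^(94.9/10) = 3.098e+09.
Back to dB: 10·log₁₀ Σ = 94.9 dB.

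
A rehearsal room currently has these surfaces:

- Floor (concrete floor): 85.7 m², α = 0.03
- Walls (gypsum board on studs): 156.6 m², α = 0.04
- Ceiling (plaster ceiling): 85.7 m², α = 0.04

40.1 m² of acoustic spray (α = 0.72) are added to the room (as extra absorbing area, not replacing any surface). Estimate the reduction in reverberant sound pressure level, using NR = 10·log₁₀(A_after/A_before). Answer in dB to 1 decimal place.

A_before = Σ Sᵢαᵢ = 85.7×0.03 + 156.6×0.04 + 85.7×0.04 = 12.263 sabins.
Added absorption = 40.1 × 0.72 = 28.872 sabins.
New total A_after = 41.135 sabins.
Reduction = 10 log₁₀(A_after/A_before) = 10 log₁₀(3.3544) = 5.3 dB.

5.3 dB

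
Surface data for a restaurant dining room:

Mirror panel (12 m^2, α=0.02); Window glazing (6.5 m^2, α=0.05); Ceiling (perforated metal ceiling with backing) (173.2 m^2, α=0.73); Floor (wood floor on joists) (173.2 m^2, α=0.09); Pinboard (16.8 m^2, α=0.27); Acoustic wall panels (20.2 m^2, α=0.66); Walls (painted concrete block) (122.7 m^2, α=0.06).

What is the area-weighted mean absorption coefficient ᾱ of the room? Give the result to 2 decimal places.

Total surface area S = 524.6 m^2.
Σ(Sᵢαᵢ) = 12*0.02 + 6.5*0.05 + 173.2*0.73 + 173.2*0.09 + 16.8*0.27 + 20.2*0.66 + 122.7*0.06 = 167.819.
ᾱ = 167.819 / 524.6 = 0.32.

0.32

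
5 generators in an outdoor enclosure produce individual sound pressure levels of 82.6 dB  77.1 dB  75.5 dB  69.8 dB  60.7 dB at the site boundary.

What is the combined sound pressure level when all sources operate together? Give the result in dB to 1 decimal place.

Converting to relative power and adding: 10^(82.6/10) + 10^(77.1/10) + 10^(75.5/10) + 10^(69.8/10) + 10^(60.7/10) = 2.795e+08.
L_total = 10·log₁₀(2.795e+08) = 84.5 dB.

84.5 dB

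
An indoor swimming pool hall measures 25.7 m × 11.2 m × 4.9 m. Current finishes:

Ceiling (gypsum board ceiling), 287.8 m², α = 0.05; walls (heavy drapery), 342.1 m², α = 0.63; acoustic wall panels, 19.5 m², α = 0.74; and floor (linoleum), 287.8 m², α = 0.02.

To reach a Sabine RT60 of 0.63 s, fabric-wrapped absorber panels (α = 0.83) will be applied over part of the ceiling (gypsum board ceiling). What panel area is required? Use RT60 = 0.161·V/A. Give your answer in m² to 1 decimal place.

141.5

Total absorption A₁ = 287.8×0.05 + 342.1×0.63 + 19.5×0.74 + 287.8×0.02
  = 14.390 + 215.523 + 14.430 + 5.756 = 250.099 m² sabins.
V = 1410.416 m³. Target absorption A₂ = 0.161 × 1410.416 / 0.63 = 360.440 sabins.
Absorption to add: 360.440 − 250.099 = 110.341 sabins.
Each m² of panel replacing the ceiling (gypsum board ceiling) adds (0.83 − 0.05) = 0.78 sabins.
Area = ΔA/Δα = 110.341/0.78 = 141.5 m².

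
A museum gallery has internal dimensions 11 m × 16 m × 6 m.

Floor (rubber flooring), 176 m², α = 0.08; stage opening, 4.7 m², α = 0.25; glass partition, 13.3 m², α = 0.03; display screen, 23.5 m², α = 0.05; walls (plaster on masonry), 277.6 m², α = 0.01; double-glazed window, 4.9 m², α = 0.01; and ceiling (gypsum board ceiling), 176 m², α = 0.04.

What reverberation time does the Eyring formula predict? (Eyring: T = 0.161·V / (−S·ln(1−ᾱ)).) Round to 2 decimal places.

Total surface area S = 176 + 4.7 + 13.3 + 23.5 + 277.6 + 4.9 + 176 = 676.0 m².
Absorption A = 176·0.08 + 4.7·0.25 + 13.3·0.03 + 23.5·0.05 + 277.6·0.01 + 4.9·0.01 + 176·0.04 = 26.694 sabins.
ᾱ = 26.694 / 676.0 = 0.0395.
Eyring denominator: −S ln(1−ᾱ) = 27.244.
V = 11 × 16 × 6 = 1056 m³.
T = 0.161·V/[−S·ln(1−ᾱ)] = 0.161·1056/27.244 = 6.24 s.

6.24 s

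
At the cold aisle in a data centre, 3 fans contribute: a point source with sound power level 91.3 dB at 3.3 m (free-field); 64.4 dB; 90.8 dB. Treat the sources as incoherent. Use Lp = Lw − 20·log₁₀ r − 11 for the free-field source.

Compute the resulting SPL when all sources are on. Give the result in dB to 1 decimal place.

90.8 dB

Source at 3.3 m: Lp = 91.3 − 20·log₁₀(3.3) − 11 = 69.9 dB.
Σ 10^(Lᵢ/10) = 1.215e+09.
L_total = 10·log₁₀(1.215e+09) = 90.8 dB.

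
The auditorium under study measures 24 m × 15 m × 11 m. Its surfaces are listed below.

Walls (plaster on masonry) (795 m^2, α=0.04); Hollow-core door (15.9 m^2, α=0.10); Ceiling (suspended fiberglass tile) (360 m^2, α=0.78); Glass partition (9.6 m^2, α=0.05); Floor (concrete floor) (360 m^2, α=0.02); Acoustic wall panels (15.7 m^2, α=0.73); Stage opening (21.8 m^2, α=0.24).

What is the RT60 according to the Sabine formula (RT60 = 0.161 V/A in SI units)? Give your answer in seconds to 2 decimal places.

Equivalent absorption area: A = 795*0.04 + 15.9*0.10 + 360*0.78 + 9.6*0.05 + 360*0.02 + 15.7*0.73 + 21.8*0.24 = 338.563 m^2.
V = 24·15·11 = 3960 m³.
Sabine: RT60 = 0.161 × 3960 / 338.563 = 1.88 s.

1.88 sec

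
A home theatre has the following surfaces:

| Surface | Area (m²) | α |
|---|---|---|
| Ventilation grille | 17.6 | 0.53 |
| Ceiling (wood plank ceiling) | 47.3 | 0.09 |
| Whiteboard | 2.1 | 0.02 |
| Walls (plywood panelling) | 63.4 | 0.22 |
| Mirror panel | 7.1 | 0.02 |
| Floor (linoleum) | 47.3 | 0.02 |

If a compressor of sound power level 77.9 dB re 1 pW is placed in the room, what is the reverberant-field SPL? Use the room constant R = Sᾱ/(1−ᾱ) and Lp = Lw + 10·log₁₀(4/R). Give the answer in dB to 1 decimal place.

Σ(Sᵢαᵢ) = 17.6·0.53 + 47.3·0.09 + 2.1·0.02 + 63.4·0.22 + 7.1·0.02 + 47.3·0.02 = 28.663; total area S = 184.8 m².
ᾱ = 0.1551, so room constant R = A/(1−ᾱ) = 33.925 m².
Lp = 77.9 + 10·log₁₀(4/33.925) = 77.9 + (-9.28) = 68.6 dB.

68.6 dB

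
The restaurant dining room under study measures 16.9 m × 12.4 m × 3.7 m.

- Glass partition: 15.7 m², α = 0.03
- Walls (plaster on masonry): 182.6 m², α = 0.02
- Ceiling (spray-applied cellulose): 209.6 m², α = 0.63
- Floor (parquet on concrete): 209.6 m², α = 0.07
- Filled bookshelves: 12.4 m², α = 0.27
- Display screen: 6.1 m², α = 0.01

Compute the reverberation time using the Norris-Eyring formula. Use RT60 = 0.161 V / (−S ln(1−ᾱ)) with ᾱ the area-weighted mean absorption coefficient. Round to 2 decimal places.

Total surface area S = 15.7 + 182.6 + 209.6 + 209.6 + 12.4 + 6.1 = 636.0 m².
Σ(Sᵢαᵢ) = 15.7·0.03 + 182.6·0.02 + 209.6·0.63 + 209.6·0.07 + 12.4·0.27 + 6.1·0.01 = 154.252.
ᾱ = 154.252 / 636.0 = 0.2425.
−S·ln(1−ᾱ) = −636.0 × ln(1 − 0.2425) = 176.637.
V = 16.9 × 12.4 × 3.7 = 775.372 m³.
RT60 = 0.161 × 775.372 / 176.637 = 0.71 s.

0.71 s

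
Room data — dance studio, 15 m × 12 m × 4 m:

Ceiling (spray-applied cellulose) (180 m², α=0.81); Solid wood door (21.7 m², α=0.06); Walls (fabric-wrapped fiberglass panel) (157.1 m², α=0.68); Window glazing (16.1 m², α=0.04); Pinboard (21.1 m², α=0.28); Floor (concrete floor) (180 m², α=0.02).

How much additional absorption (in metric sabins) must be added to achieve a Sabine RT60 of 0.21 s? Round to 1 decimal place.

287.9 sabins

Total absorption A₁ = 180·0.81 + 21.7·0.06 + 157.1·0.68 + 16.1·0.04 + 21.1·0.28 + 180·0.02
  = 145.800 + 1.302 + 106.828 + 0.644 + 5.908 + 3.600 = 264.082 m² sabins.
Target A₂ = 0.161·720/0.21 = 552.000 sabins (V = 720 m³).
Shortfall: 552.000 − 264.082 = 287.9 sabins.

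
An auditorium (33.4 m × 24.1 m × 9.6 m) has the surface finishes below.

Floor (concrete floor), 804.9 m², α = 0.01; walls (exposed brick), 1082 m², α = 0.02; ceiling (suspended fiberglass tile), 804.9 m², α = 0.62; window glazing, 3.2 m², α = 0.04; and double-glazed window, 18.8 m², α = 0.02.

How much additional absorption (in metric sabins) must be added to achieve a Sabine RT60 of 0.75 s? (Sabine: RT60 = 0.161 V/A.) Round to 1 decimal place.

Summing Sᵢαᵢ: 8.049 + 21.640 + 499.038 + 0.128 + 0.376 → A₁ = 529.231 sabins.
V = 7727.424 m³. Required absorption A₂ = 0.161 × 7727.424 / 0.75 = 1658.820 sabins.
ΔA = A₂ − A₁ = 1658.820 − 529.231 = 1129.6 sabins.

1129.6 sabins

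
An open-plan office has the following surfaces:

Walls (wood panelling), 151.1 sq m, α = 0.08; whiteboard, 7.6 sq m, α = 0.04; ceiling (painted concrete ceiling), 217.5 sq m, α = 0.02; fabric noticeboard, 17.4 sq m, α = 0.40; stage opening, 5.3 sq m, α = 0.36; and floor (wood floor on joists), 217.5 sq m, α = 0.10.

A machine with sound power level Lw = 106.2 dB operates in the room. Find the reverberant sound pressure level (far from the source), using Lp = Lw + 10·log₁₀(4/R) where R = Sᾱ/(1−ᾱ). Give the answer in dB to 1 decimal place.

95.1 dB

A = 47.360 sabins; S = 616.4 sq m.
ᾱ = 0.0768, so room constant R = A/(1−ᾱ) = 51.300 sq m.
Lp = Lw + 10 log₁₀(4/R) = 106.2 -11.08 = 95.1 dB.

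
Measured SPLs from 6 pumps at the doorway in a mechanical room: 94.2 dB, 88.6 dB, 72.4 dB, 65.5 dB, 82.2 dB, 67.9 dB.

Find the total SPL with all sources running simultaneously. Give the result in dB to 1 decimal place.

95.5 dB

Converting to relative power and adding: 10^(94.2/10) + 10^(88.6/10) + 10^(72.4/10) + 10^(65.5/10) + 10^(82.2/10) + 10^(67.9/10) = 3.548e+09.
L_total = 10·log₁₀(3.548e+09) = 95.5 dB.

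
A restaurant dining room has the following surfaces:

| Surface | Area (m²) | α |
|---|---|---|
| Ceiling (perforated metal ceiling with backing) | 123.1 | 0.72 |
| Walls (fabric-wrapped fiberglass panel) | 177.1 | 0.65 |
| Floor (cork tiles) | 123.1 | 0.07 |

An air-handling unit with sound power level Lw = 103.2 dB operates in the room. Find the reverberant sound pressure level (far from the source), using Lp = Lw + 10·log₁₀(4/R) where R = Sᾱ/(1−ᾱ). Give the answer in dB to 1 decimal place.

Σ(Sᵢαᵢ) = 123.1·0.72 + 177.1·0.65 + 123.1·0.07 = 212.364; total area S = 423.3 m².
ᾱ = 212.364/423.3 = 0.5017; R = Sᾱ/(1−ᾱ) = 212.364/(1−0.5017) = 426.177 m².
Lp = 103.2 + 10·log₁₀(4/426.177) = 103.2 + (-20.28) = 82.9 dB.

82.9 dB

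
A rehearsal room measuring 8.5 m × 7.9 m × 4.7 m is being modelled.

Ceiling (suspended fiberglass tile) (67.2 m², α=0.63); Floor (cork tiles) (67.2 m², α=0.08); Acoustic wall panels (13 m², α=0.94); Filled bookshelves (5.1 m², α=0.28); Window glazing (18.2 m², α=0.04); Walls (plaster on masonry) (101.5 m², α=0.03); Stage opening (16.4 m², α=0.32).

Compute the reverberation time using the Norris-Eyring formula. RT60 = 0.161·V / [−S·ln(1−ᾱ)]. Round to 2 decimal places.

0.63 s

Total surface area S = 67.2 + 67.2 + 13 + 5.1 + 18.2 + 101.5 + 16.4 = 288.6 m².
Absorption A = 67.2·0.63 + 67.2·0.08 + 13·0.94 + 5.1·0.28 + 18.2·0.04 + 101.5·0.03 + 16.4·0.32 = 70.381 sabins.
Mean coefficient ᾱ = A/S = 0.2439.
Eyring denominator: −S ln(1−ᾱ) = 80.687.
V = 8.5 × 7.9 × 4.7 = 315.605 m³.
RT60 = 0.161 × 315.605 / 80.687 = 0.63 s.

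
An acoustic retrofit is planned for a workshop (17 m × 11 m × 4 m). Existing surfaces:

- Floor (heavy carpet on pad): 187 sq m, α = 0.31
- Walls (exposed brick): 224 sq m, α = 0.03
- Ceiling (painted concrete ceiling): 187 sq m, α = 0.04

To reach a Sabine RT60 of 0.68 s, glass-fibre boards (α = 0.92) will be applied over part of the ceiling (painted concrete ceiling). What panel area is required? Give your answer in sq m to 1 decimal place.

119.2

Summing Sᵢαᵢ: 57.970 + 6.720 + 7.480 → A₁ = 72.170 sabins.
Required A₂ = 0.161·748/0.68 = 177.100 sabins.
Absorption to add: 177.100 − 72.170 = 104.930 sabins.
Each sq m of panel replacing the ceiling (painted concrete ceiling) adds (0.92 − 0.04) = 0.88 sabins.
Area = ΔA/Δα = 104.930/0.88 = 119.2 sq m.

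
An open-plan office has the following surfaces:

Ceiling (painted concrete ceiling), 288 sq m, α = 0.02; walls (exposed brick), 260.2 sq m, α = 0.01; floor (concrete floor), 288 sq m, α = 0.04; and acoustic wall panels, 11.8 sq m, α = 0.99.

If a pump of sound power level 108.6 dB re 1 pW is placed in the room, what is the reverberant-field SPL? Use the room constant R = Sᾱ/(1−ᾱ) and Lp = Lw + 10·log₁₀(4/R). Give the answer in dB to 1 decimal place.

Σ(Sᵢαᵢ) = 288×0.02 + 260.2×0.01 + 288×0.04 + 11.8×0.99 = 31.564; total area S = 848.0 sq m.
ᾱ = 31.564/848.0 = 0.0372; R = Sᾱ/(1−ᾱ) = 31.564/(1−0.0372) = 32.784 sq m.
Lp = Lw + 10 log₁₀(4/R) = 108.6 -9.14 = 99.5 dB.

99.5 dB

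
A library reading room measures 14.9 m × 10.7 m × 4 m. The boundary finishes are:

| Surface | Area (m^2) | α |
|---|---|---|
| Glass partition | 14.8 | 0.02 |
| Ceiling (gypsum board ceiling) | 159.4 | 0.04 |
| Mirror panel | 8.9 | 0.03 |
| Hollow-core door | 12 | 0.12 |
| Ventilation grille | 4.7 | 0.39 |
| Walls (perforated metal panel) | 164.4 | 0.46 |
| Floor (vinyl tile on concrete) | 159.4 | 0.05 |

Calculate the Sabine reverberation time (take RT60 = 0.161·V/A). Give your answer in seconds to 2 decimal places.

Total absorption A = 14.8*0.02 + 159.4*0.04 + 8.9*0.03 + 12*0.12 + 4.7*0.39 + 164.4*0.46 + 159.4*0.05
  = 0.296 + 6.376 + 0.267 + 1.440 + 1.833 + 75.624 + 7.970 = 93.806 m^2 sabins.
Room volume: 637.72 m³.
T = 0.161 V/A = 0.161·637.72/93.806 = 1.09 s.

1.09 s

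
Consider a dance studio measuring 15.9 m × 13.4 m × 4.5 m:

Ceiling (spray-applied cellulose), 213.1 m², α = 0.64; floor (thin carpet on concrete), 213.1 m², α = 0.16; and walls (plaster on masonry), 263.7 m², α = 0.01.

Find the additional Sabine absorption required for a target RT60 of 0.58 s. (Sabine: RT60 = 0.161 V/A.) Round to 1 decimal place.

93.0 sabins

Summing Sᵢαᵢ: 136.384 + 34.096 + 2.637 → A₁ = 173.117 sabins.
Target A₂ = 0.161·958.77/0.58 = 266.141 sabins (V = 958.77 m³).
Additional absorption ΔA = 266.141 − 173.117 = 93.0 sabins.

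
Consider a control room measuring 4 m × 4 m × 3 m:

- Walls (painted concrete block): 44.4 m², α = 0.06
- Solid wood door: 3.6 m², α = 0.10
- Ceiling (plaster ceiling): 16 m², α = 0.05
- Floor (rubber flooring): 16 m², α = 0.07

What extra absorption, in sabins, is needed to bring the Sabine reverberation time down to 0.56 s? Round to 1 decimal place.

Equivalent absorption area: A₁ = 44.4·0.06 + 3.6·0.10 + 16·0.05 + 16·0.07 = 4.944 m².
For T = 0.56 s, need A₂ = 0.161·V/T = 0.161·48/0.56 = 13.800 sabins.
Shortfall: 13.800 − 4.944 = 8.9 sabins.

8.9 sabins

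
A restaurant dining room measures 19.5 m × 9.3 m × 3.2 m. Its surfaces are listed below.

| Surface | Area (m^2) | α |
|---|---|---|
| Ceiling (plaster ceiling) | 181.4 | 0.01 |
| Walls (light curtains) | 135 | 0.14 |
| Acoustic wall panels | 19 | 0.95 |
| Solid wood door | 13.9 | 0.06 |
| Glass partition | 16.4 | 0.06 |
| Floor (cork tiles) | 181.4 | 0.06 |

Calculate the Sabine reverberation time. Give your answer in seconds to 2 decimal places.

Summing Sᵢαᵢ: 1.814 + 18.900 + 18.050 + 0.834 + 0.984 + 10.884 → A = 51.466 sabins.
Volume V = 19.5 × 9.3 × 3.2 = 580.32 m³.
Sabine: RT60 = 0.161 × 580.32 / 51.466 = 1.82 s.

1.82 s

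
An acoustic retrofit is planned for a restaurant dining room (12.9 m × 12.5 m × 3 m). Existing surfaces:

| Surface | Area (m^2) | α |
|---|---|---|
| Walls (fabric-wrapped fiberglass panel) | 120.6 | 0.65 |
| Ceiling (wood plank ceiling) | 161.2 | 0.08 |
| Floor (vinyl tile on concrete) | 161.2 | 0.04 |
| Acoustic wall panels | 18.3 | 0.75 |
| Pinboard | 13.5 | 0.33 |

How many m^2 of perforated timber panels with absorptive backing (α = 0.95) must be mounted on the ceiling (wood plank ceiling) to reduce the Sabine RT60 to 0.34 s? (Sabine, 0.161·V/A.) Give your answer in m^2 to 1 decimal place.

130.1

Total absorption A₁ = 120.6*0.65 + 161.2*0.08 + 161.2*0.04 + 18.3*0.75 + 13.5*0.33
  = 78.390 + 12.896 + 6.448 + 13.725 + 4.455 = 115.914 m^2 sabins.
Required A₂ = 0.161·483.75/0.34 = 229.070 sabins.
ΔA needed = 229.070 − 115.914 = 113.156 sabins.
Each m^2 of panel replacing the ceiling (wood plank ceiling) adds (0.95 − 0.08) = 0.87 sabins.
Area = ΔA/Δα = 113.156/0.87 = 130.1 m^2.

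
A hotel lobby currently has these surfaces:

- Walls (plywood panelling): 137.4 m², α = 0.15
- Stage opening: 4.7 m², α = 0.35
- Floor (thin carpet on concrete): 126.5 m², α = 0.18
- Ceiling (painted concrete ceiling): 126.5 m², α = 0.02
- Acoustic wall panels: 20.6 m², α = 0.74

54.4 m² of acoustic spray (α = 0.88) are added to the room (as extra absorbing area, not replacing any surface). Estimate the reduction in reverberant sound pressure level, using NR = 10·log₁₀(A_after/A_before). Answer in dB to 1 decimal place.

2.5 dB

Summing Sᵢαᵢ: 20.610 + 1.645 + 22.770 + 2.530 + 15.244 → A_before = 62.799 sabins.
Added absorption = 54.4 × 0.88 = 47.872 sabins.
New total A_after = 110.671 sabins.
Reduction = 10 log₁₀(A_after/A_before) = 10 log₁₀(1.7623) = 2.5 dB.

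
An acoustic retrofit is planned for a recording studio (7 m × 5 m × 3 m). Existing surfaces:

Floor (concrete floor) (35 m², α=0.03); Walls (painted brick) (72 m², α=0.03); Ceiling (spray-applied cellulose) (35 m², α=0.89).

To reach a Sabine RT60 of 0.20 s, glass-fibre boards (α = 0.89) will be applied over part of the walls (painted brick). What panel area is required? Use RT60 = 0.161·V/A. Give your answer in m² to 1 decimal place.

58.3

Summing Sᵢαᵢ: 1.050 + 2.160 + 31.150 → A₁ = 34.360 sabins.
Required A₂ = 0.161·105/0.20 = 84.525 sabins.
ΔA needed = 84.525 − 34.360 = 50.165 sabins.
Net gain per m²: Δα = 0.89 − 0.03 = 0.86.
Area = ΔA/Δα = 50.165/0.86 = 58.3 m².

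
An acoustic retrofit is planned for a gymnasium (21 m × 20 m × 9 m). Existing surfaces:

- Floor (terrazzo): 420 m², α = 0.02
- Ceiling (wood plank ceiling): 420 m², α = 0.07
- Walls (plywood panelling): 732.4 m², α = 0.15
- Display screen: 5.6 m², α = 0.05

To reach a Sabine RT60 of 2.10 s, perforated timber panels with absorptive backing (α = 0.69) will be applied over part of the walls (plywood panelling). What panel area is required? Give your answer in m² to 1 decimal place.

Summing Sᵢαᵢ: 8.400 + 29.400 + 109.860 + 0.280 → A₁ = 147.940 sabins.
V = 3780 m³. Target absorption A₂ = 0.161 × 3780 / 2.10 = 289.800 sabins.
ΔA needed = 289.800 − 147.940 = 141.860 sabins.
Net gain per m²: Δα = 0.69 − 0.15 = 0.54.
Panel area = 141.860 / 0.54 = 262.7 m².

262.7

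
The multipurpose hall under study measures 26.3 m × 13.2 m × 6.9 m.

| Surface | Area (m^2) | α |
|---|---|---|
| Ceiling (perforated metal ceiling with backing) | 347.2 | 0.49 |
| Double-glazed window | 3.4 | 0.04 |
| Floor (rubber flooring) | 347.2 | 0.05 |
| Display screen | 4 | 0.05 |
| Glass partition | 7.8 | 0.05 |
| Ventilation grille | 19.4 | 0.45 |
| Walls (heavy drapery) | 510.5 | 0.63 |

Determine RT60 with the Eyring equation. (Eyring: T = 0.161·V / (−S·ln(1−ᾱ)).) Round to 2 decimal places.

0.57 sec

S = Σ Sᵢ = 1239.5 m^2.
Absorption A = 347.2·0.49 + 3.4·0.04 + 347.2·0.05 + 4·0.05 + 7.8·0.05 + 19.4·0.45 + 510.5·0.63 = 518.559 sabins.
ᾱ = 518.559 / 1239.5 = 0.4184.
−S·ln(1−ᾱ) = −1239.5 × ln(1 − 0.4184) = 671.775.
V = 26.3 × 13.2 × 6.9 = 2395.404 m³.
RT60 = 0.161 × 2395.404 / 671.775 = 0.57 s.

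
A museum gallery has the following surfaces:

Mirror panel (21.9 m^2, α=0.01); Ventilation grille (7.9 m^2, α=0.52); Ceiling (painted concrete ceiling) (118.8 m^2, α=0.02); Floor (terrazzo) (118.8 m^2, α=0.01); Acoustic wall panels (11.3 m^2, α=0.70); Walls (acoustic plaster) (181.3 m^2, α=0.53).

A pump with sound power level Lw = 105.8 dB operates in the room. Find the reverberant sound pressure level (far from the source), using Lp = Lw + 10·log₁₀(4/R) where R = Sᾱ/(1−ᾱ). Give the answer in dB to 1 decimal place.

Σ(Sᵢαᵢ) = 21.9×0.01 + 7.9×0.52 + 118.8×0.02 + 118.8×0.01 + 11.3×0.70 + 181.3×0.53 = 111.890; total area S = 460.0 m^2.
ᾱ = 111.890/460.0 = 0.2432; R = Sᾱ/(1−ᾱ) = 111.890/(1−0.2432) = 147.846 m^2.
Lp = Lw + 10 log₁₀(4/R) = 105.8 -15.68 = 90.1 dB.

90.1 dB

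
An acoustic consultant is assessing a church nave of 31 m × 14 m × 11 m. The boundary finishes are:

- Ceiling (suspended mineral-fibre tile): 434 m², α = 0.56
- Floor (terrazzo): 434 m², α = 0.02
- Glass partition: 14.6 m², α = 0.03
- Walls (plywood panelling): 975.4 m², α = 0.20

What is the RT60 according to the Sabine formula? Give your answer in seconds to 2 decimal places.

1.72 seconds

Summing Sᵢαᵢ: 243.040 + 8.680 + 0.438 + 195.080 → A = 447.238 sabins.
Volume V = 31 × 14 × 11 = 4774 m³.
Sabine: RT60 = 0.161 × 4774 / 447.238 = 1.72 s.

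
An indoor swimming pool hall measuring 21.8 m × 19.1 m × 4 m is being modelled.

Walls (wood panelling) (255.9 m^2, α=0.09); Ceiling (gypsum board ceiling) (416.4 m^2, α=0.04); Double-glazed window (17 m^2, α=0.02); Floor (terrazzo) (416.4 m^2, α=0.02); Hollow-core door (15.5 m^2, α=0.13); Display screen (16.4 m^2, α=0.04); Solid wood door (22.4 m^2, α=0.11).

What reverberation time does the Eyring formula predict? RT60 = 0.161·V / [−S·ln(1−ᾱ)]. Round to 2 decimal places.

4.90 s

S = Σ Sᵢ = 1160.0 m^2.
Absorption A = 255.9·0.09 + 416.4·0.04 + 17·0.02 + 416.4·0.02 + 15.5·0.13 + 16.4·0.04 + 22.4·0.11 = 53.490 sabins.
Mean coefficient ᾱ = A/S = 0.0461.
Eyring denominator: −S ln(1−ᾱ) = 54.748.
V = 21.8 × 19.1 × 4 = 1665.52 m³.
RT60 = 0.161 × 1665.52 / 54.748 = 4.90 s.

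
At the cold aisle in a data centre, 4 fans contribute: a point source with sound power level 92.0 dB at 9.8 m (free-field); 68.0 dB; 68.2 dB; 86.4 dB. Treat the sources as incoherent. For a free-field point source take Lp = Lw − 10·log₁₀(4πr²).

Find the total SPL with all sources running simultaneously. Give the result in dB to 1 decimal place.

Source at 9.8 m: Lp = 92.0 − 10·log₁₀(4π·9.8²) = 92.0 − 10·log₁₀(1206.874) = 61.2 dB.
Σ 10^(Lᵢ/10) = 4.508e+08.
Combined level = 10 log₁₀(4.508e+08) = 86.5 dB.

86.5 dB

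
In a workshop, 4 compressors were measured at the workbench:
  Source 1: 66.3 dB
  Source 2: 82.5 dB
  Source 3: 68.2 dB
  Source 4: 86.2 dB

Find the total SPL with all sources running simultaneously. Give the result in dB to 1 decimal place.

87.8 dB

Sum in the linear (power) domain: Σ 10^(Lᵢ/10) = 10^(66.3/10) + 10^(82.5/10) + 10^(68.2/10) + 10^(86.2/10) = 6.056e+08.
Back to dB: 10·log₁₀ Σ = 87.8 dB.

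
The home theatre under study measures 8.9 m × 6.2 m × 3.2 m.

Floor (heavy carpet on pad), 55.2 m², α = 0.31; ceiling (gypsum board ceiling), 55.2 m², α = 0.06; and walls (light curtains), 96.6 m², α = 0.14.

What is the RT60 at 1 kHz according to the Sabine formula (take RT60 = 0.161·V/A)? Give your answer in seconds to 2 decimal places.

A = Σ Sᵢαᵢ = 55.2*0.31 + 55.2*0.06 + 96.6*0.14 = 33.948 sabins.
Room volume: 176.576 m³.
RT60 = 0.161 · V / A = 0.161 × 176.576 / 33.948 = 0.84 s.

0.84 seconds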